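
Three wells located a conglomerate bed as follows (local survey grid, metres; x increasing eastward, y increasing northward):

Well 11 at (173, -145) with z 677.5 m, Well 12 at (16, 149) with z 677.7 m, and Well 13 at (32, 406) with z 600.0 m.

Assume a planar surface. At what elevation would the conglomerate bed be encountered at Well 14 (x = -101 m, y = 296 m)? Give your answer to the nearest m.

Let the plane be z = a·x + b·y + c.
Well 12−Well 11: −157a + 294b = 0.2;  Well 13−Well 11: −141a + 551b = −77.5.
Solving gives a = −0.50818, b = −0.27070.
Then c = 677.5 − a·173 − b·-145 = 726.16.
At (-101, 296): z = 51.3 − 80.1 + 726.16 = 697.4 m.

697 m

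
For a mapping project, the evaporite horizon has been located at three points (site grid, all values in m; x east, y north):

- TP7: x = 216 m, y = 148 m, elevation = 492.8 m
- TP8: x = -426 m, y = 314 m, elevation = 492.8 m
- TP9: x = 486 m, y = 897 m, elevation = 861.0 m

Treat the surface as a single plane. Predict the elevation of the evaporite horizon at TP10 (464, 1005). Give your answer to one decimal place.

907.0 m

Two edge vectors: TP7→TP8 = (-642, 166, 0), TP7→TP9 = (270, 749, 368.2).
Normal n = (TP7→TP8) × (TP7→TP9) = (61121.2, 236384.4, -525678).
So ∂z/∂x = −n_x/n_z = 0.116271 and ∂z/∂y = −n_y/n_z = 0.449675.
Intercept c from TP7: 492.8 − 25.11 − 66.55 = 401.13.
At (464, 1005): z = 53.9 + 451.9 + 401.13 = 907.0 m.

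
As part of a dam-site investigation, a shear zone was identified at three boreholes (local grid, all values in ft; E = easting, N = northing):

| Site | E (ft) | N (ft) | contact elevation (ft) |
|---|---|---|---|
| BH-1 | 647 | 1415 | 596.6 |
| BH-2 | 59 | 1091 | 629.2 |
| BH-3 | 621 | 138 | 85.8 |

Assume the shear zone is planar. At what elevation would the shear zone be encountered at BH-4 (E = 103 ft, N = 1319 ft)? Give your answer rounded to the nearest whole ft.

Two edge vectors: BH-1→BH-2 = (-588, -324, 32.6), BH-1→BH-3 = (-26, -1277, -510.8).
Normal n = (BH-1→BH-2) × (BH-1→BH-3) = (207129.4, -301198, 742452).
So ∂z/∂E = −n_x/n_z = −0.27898 and ∂z/∂N = −n_y/n_z = 0.40568.
Intercept c from BH-1: 596.6 + 180.50 − 574.04 = 203.06.
At (103, 1319): z = −28.7 + 535.1 + 203.06 = 709.4 ft.

709 ft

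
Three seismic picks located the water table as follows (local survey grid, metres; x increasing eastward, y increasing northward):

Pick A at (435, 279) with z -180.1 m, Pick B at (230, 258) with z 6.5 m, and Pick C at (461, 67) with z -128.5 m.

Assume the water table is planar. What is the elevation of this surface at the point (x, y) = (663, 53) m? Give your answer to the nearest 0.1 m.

-300.2 m

Two edge vectors: Pick A→Pick B = (-205, -21, 186.6), Pick A→Pick C = (26, -212, 51.6).
Normal n = (Pick A→Pick B) × (Pick A→Pick C) = (38475.6, 15429.6, 44006).
So ∂z/∂x = −n_x/n_z = −0.87433 and ∂z/∂y = −n_y/n_z = −0.35062.
Intercept c from Pick A: -180.1 + 380.33 + 97.82 = 298.06.
At (663, 53): z = −579.7 − 18.6 + 298.06 = -300.2 m.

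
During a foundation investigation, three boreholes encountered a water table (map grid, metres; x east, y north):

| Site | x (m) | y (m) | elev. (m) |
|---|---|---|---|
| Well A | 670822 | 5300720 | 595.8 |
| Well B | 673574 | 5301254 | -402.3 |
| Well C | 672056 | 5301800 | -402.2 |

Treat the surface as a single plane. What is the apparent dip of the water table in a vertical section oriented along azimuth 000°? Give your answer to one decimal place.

Two edge vectors: Well A→Well B = (2752, 534, -998.1), Well A→Well C = (1234, 1080, -998).
Normal n = (Well A→Well B) × (Well A→Well C) = (545016, 1514840.6, 2313204).
So ∂z/∂x = −n_x/n_z = −0.23561 and ∂z/∂y = −n_y/n_z = −0.65487.
Unit vector along 000° is (sin 0°, cos 0°) = (0.0000, 1.0000).
Slope in that direction = a·(0.0000) + b·(1.0000) = −0.65487.
Apparent dip = arctan|0.65487| = 33.2° (true dip is 34.8°, so apparent ≤ true as expected).

33.2°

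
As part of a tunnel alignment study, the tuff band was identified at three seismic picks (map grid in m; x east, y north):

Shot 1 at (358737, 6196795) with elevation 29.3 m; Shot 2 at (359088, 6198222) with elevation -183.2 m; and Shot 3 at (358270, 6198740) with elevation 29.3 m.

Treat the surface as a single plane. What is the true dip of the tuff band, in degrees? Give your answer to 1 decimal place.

17.5°

Two edge vectors: Shot 1→Shot 2 = (351, 1427, -212.5), Shot 1→Shot 3 = (-467, 1945, 0).
Normal n = (Shot 1→Shot 2) × (Shot 1→Shot 3) = (413312.5, 99237.5, 1349104).
So ∂z/∂x = −n_x/n_z = −0.30636 and ∂z/∂y = −n_y/n_z = −0.07356.
Gradient magnitude |∇z| = √(a² + b²) = √(0.09386 + 0.00541) = 0.31507.
True dip = arctan(0.31507) = 17.5°, dipping toward ENE (azimuth ≈ 076°).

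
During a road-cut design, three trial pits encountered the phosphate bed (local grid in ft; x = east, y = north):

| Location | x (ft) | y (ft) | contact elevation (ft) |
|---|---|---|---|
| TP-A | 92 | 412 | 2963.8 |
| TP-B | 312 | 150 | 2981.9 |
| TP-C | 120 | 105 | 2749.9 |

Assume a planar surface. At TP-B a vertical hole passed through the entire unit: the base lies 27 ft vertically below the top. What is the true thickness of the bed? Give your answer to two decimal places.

16.52 ft

Two edge vectors: TP-A→TP-B = (220, -262, 18.1), TP-A→TP-C = (28, -307, -213.9).
Normal n = (TP-A→TP-B) × (TP-A→TP-C) = (61598.5, 47564.8, -60204).
So ∂z/∂x = −n_x/n_z = 1.02316 and ∂z/∂y = −n_y/n_z = 0.79006.
|∇z| = √(a²+b²) = 1.29269, so dip δ = arctan(1.29269) = 52.28°.
True thickness = vertical thickness × cos δ = 27 × cos 52.28° = 16.52 ft.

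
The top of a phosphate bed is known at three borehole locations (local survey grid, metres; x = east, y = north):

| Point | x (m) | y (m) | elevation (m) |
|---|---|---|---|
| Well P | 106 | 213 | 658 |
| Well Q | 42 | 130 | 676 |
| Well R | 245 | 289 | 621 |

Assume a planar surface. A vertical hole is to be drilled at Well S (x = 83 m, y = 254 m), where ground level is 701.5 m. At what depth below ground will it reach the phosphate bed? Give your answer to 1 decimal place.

38.5 m

Two edge vectors: Well P→Well Q = (-64, -83, 18), Well P→Well R = (139, 76, -37).
Normal n = (Well P→Well Q) × (Well P→Well R) = (1703, 134, 6673).
So ∂z/∂x = −n_x/n_z = −0.25521 and ∂z/∂y = −n_y/n_z = −0.02008.
Intercept c from Well P: 658 + 27.05 + 4.28 = 689.33.
At (83, 254): z_contact = −21.18 − 5.10 + 689.33 = 663.05 m.
Depth below ground = 701.5 − 663.05 = 38.5 m.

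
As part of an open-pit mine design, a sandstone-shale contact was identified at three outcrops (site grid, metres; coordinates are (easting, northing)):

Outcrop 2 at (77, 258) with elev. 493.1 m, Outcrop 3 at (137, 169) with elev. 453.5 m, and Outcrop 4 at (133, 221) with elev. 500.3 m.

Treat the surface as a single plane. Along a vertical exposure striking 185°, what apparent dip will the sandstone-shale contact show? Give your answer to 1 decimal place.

Two edge vectors: Outcrop 2→Outcrop 3 = (60, -89, -39.6), Outcrop 2→Outcrop 4 = (56, -37, 7.2).
Normal n = (Outcrop 2→Outcrop 3) × (Outcrop 2→Outcrop 4) = (-2106, -2649.6, 2764).
So ∂z/∂E = −n_x/n_z = 0.76194 and ∂z/∂N = −n_y/n_z = 0.95861.
Unit vector along 185° is (sin 185°, cos 185°) = (-0.0872, -0.9962).
Slope in that direction = a·(-0.0872) + b·(-0.9962) = −1.02137.
Apparent dip = arctan|1.02137| = 45.6° (true dip is 50.8°, so apparent ≤ true as expected).

45.6°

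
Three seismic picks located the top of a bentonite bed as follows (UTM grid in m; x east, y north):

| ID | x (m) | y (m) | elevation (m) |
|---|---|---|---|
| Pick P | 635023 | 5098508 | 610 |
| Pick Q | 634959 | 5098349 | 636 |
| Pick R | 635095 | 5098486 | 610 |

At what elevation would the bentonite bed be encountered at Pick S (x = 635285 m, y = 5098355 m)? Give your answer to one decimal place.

Let the plane be z = a·x + b·y + c.
Pick Q−Pick P: −64a − 159b = 26;  Pick R−Pick P: 72a − 22b = 0.
Solving gives a = −0.044492844, b = −0.145612943.
Then c = 610 − a·635023 − b·5098508 = 771272.74.
At (635285, 5098355): z = −28265.6 − 742386.5 + 771272.74 = 620.6 m.

620.6 m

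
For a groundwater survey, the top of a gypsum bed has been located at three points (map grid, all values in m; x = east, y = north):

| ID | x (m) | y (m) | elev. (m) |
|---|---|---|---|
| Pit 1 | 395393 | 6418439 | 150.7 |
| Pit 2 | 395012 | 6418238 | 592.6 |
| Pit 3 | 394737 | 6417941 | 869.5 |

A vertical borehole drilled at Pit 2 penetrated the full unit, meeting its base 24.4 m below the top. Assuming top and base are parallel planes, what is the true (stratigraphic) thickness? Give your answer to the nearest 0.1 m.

Two edge vectors: Pit 1→Pit 2 = (-381, -201, 441.9), Pit 1→Pit 3 = (-656, -498, 718.8).
Normal n = (Pit 1→Pit 2) × (Pit 1→Pit 3) = (75587.4, -16023.6, 57882).
So ∂z/∂x = −n_x/n_z = −1.30589 and ∂z/∂y = −n_y/n_z = 0.27683.
|∇z| = √(a²+b²) = 1.33491, so dip δ = arctan(1.33491) = 53.16°.
True thickness = vertical thickness × cos δ = 24.4 × cos 53.16° = 14.6 m.

14.6 m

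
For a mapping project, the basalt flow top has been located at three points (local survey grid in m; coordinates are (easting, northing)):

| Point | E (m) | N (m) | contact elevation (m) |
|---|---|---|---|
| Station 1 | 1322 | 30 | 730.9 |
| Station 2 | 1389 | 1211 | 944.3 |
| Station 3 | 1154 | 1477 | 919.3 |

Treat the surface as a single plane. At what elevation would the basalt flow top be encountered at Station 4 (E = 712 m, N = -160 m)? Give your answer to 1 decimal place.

521.5 m

Two edge vectors: Station 1→Station 2 = (67, 1181, 213.4), Station 1→Station 3 = (-168, 1447, 188.4).
Normal n = (Station 1→Station 2) × (Station 1→Station 3) = (-86289.4, -48474, 295357).
So ∂z/∂E = −n_x/n_z = 0.292153 and ∂z/∂N = −n_y/n_z = 0.164120.
Intercept c from Station 1: 730.9 − 386.23 − 4.92 = 339.75.
At (712, -160): z = 208.0 − 26.3 + 339.75 = 521.5 m.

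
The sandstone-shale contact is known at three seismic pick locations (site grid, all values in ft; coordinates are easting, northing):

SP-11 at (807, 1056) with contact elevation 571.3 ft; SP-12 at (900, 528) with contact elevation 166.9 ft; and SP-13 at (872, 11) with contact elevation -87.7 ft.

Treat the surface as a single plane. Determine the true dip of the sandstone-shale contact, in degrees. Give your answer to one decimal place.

52.7°

Two edge vectors: SP-11→SP-12 = (93, -528, -404.4), SP-11→SP-13 = (65, -1045, -659).
Normal n = (SP-11→SP-12) × (SP-11→SP-13) = (-74646, 35001, -62865).
So ∂z/∂easting = −n_x/n_z = −1.18740 and ∂z/∂northing = −n_y/n_z = 0.55676.
Gradient magnitude |∇z| = √(a² + b²) = √(1.40992 + 0.30999) = 1.31145.
True dip = arctan(1.31145) = 52.7°, dipping toward ESE (azimuth ≈ 115°).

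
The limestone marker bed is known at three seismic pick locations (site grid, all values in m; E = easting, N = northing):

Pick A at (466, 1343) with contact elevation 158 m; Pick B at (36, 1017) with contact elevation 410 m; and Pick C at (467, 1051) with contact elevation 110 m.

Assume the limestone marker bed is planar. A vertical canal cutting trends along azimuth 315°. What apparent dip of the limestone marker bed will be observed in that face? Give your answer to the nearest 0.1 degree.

31.6°

Two edge vectors: Pick A→Pick B = (-430, -326, 252), Pick A→Pick C = (1, -292, -48).
Normal n = (Pick A→Pick B) × (Pick A→Pick C) = (89232, -20388, 125886).
So ∂z/∂E = −n_x/n_z = −0.70883 and ∂z/∂N = −n_y/n_z = 0.16196.
Unit vector along 315° is (sin 315°, cos 315°) = (-0.7071, 0.7071).
Slope in that direction = a·(-0.7071) + b·(0.7071) = 0.61574.
Apparent dip = arctan|0.61574| = 31.6° (true dip is 36.0°, so apparent ≤ true as expected).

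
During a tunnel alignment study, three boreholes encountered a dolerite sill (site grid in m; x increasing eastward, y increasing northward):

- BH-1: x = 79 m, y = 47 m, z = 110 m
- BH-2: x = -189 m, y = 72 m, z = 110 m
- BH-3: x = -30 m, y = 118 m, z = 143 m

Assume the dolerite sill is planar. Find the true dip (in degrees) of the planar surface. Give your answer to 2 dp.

Two edge vectors: BH-1→BH-2 = (-268, 25, 0), BH-1→BH-3 = (-109, 71, 33).
Normal n = (BH-1→BH-2) × (BH-1→BH-3) = (825, 8844, -16303).
So ∂z/∂x = −n_x/n_z = 0.05060 and ∂z/∂y = −n_y/n_z = 0.54248.
Gradient magnitude |∇z| = √(a² + b²) = √(0.00256 + 0.29428) = 0.54483.
True dip = arctan(0.54483) = 28.58°, dipping toward S (azimuth ≈ 185°).

28.58°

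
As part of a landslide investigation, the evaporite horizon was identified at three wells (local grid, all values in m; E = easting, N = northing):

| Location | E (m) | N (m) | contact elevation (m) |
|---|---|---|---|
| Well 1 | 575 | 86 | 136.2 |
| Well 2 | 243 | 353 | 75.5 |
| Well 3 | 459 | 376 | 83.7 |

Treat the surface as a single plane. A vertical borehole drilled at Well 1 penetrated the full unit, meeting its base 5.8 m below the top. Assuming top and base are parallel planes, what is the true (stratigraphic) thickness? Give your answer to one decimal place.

5.7 m

Two edge vectors: Well 1→Well 2 = (-332, 267, -60.7), Well 1→Well 3 = (-116, 290, -52.5).
Normal n = (Well 1→Well 2) × (Well 1→Well 3) = (3585.5, -10388.8, -65308).
So ∂z/∂E = −n_x/n_z = 0.05490 and ∂z/∂N = −n_y/n_z = −0.15907.
|∇z| = √(a²+b²) = 0.16828, so dip δ = arctan(0.16828) = 9.55°.
True thickness = vertical thickness × cos δ = 5.8 × cos 9.55° = 5.7 m.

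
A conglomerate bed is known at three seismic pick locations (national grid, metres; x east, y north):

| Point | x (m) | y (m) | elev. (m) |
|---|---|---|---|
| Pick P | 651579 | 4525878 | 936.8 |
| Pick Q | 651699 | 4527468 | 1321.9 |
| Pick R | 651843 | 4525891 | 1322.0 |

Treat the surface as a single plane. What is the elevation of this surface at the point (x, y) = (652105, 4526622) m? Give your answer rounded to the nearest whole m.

Two edge vectors: Pick P→Pick Q = (120, 1590, 385.1), Pick P→Pick R = (264, 13, 385.2).
Normal n = (Pick P→Pick Q) × (Pick P→Pick R) = (607461.7, 55442.4, -418200).
So ∂z/∂x = −n_x/n_z = 1.45256265 and ∂z/∂y = −n_y/n_z = 0.13257389.
Intercept c from Pick P: 936.8 − 946459.32 − 600013.24 = −1545535.76.
At (652105, 4526622): z = 947223.4 + 600111.9 − 1545535.76 = 1799.5 m.

1799 m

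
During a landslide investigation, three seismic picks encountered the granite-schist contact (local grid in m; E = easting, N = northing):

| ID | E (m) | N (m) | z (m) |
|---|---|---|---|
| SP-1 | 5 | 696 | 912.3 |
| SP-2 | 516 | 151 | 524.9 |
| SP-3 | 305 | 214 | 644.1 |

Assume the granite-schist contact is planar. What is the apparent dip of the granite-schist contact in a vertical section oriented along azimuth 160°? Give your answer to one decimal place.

22.0°

Let the plane be z = a·E + b·N + c.
SP-2−SP-1: 511a − 545b = −387.4;  SP-3−SP-1: 300a − 482b = −268.2.
Solving gives a = −0.48982, b = 0.25157.
Unit vector along 160° is (sin 160°, cos 160°) = (0.3420, -0.9397).
Slope in that direction = a·(0.3420) + b·(-0.9397) = −0.40392.
Apparent dip = arctan|0.40392| = 22.0° (true dip is 28.8°, so apparent ≤ true as expected).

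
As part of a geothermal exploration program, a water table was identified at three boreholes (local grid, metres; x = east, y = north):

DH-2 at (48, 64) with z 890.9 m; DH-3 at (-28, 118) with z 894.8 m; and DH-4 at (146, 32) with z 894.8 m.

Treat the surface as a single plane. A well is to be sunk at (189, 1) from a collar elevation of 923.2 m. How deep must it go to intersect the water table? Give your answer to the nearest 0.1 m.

30.7 m

Two edge vectors: DH-2→DH-3 = (-76, 54, 3.9), DH-2→DH-4 = (98, -32, 3.9).
Normal n = (DH-2→DH-3) × (DH-2→DH-4) = (335.4, 678.6, -2860).
So ∂z/∂x = −n_x/n_z = 0.11727 and ∂z/∂y = −n_y/n_z = 0.23727.
Intercept c from DH-2: 890.9 − 5.63 − 15.19 = 870.09.
At (189, 1): z_contact = 22.16 + 0.24 + 870.09 = 892.49 m.
Depth below ground = 923.2 − 892.49 = 30.7 m.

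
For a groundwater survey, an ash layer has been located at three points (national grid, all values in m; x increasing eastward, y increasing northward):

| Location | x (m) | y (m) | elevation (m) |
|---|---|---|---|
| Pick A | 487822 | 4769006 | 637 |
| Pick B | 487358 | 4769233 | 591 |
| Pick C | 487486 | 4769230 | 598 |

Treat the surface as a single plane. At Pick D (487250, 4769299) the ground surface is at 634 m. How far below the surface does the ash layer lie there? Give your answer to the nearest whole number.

Two edge vectors: Pick A→Pick B = (-464, 227, -46), Pick A→Pick C = (-336, 224, -39).
Normal n = (Pick A→Pick B) × (Pick A→Pick C) = (1451, -2640, -27664).
So ∂z/∂x = −n_x/n_z = 0.05245084 and ∂z/∂y = −n_y/n_z = −0.09543088.
Intercept c from Pick A: 637 − 25586.67 + 455110.46 = 430160.79.
At (487250, 4769299): z_contact = 25556.7 − 455138.4 + 430160.79 = 579.0 m.
Depth below ground = 634 − 579.0 = 55 m.

55 m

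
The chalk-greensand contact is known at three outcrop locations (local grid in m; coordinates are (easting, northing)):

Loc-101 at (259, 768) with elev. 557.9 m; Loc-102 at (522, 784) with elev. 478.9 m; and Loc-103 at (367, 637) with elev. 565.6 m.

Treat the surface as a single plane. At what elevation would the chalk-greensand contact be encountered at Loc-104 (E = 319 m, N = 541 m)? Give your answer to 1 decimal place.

Let the plane be z = a·E + b·N + c.
Loc-102−Loc-101: 263a + 16b = −79;  Loc-103−Loc-101: 108a − 131b = 7.7.
Solving gives a = −0.28263, b = −0.29179.
Then c = 557.9 − a·259 − b·768 = 855.19.
At (319, 541): z = −90.2 − 157.9 + 855.19 = 607.2 m.

607.2 m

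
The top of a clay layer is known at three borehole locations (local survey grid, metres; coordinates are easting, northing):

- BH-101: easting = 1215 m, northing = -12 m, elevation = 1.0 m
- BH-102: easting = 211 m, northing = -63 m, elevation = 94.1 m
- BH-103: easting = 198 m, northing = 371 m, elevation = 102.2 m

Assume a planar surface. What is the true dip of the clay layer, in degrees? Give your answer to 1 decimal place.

5.4°

Two edge vectors: BH-101→BH-102 = (-1004, -51, 93.1), BH-101→BH-103 = (-1017, 383, 101.2).
Normal n = (BH-101→BH-102) × (BH-101→BH-103) = (-40818.5, 6922.1, -436399).
So ∂z/∂easting = −n_x/n_z = −0.09353 and ∂z/∂northing = −n_y/n_z = 0.01586.
Gradient magnitude |∇z| = √(a² + b²) = √(0.00875 + 0.00025) = 0.09487.
True dip = arctan(0.09487) = 5.4°, dipping toward E (azimuth ≈ 100°).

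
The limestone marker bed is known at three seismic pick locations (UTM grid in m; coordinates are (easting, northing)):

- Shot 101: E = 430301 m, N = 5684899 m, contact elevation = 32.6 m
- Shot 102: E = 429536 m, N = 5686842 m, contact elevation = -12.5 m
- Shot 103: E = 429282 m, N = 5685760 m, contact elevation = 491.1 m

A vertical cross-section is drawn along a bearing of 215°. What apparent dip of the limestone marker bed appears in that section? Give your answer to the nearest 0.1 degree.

Let the plane be z = a·E + b·N + c.
Shot 102−Shot 101: −765a + 1943b = −45.1;  Shot 103−Shot 101: −1019a + 861b = 458.5.
Solving gives a = −0.70365, b = −0.30025.
Unit vector along 215° is (sin 215°, cos 215°) = (-0.5736, -0.8192).
Slope in that direction = a·(-0.5736) + b·(-0.8192) = 0.64955.
Apparent dip = arctan|0.64955| = 33.0° (true dip is 37.4°, so apparent ≤ true as expected).

33.0°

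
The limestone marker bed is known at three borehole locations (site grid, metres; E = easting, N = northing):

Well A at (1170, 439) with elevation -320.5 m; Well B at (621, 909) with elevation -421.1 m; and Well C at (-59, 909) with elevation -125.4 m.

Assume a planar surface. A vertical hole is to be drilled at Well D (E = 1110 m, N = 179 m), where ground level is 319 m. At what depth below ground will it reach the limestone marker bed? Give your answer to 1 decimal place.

425.7 m

Let the plane be z = a·E + b·N + c.
Well B−Well A: −549a + 470b = −100.6;  Well C−Well A: −1229a + 470b = 195.1.
Solving gives a = −0.434853, b = −0.721988.
Then c = -320.5 − a·1170 − b·439 = 505.23.
At (1110, 179): z_contact = −482.69 − 129.24 + 505.23 = -106.69 m.
Depth below ground = 319 − (-106.69) = 425.7 m.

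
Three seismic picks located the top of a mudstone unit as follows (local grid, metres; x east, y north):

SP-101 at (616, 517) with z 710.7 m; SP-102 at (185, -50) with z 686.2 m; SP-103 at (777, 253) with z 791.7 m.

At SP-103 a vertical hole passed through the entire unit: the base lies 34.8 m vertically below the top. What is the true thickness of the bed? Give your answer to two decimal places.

Two edge vectors: SP-101→SP-102 = (-431, -567, -24.5), SP-101→SP-103 = (161, -264, 81).
Normal n = (SP-101→SP-102) × (SP-101→SP-103) = (-52395, 30966.5, 205071).
So ∂z/∂x = −n_x/n_z = 0.25550 and ∂z/∂y = −n_y/n_z = −0.15100.
|∇z| = √(a²+b²) = 0.29678, so dip δ = arctan(0.29678) = 16.53°.
True thickness = vertical thickness × cos δ = 34.8 × cos 16.53° = 33.36 m.

33.36 m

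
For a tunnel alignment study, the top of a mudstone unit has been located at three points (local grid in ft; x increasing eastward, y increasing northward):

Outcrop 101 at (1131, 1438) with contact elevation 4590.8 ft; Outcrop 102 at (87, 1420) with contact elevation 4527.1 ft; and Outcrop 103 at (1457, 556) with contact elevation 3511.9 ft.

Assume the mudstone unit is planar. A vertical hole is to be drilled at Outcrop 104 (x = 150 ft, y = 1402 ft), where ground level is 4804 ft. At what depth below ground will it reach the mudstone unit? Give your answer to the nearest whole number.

297 ft

Two edge vectors: Outcrop 101→Outcrop 102 = (-1044, -18, -63.7), Outcrop 101→Outcrop 103 = (326, -882, -1078.9).
Normal n = (Outcrop 101→Outcrop 102) × (Outcrop 101→Outcrop 103) = (-36763.2, -1147137.8, 926676).
So ∂z/∂x = −n_x/n_z = 0.03967 and ∂z/∂y = −n_y/n_z = 1.23791.
Intercept c from Outcrop 101: 4590.8 − 44.87 − 1780.11 = 2765.82.
At (150, 1402): z_contact = 6.0 + 1735.5 + 2765.82 = 4507.3 ft.
Depth below ground = 4804 − 4507.3 = 297 ft.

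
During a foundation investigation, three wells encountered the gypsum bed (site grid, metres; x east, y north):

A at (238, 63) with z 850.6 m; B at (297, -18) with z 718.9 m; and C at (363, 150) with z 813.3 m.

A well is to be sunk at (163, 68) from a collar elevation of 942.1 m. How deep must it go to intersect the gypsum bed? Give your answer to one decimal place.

15.7 m

Two edge vectors: A→B = (59, -81, -131.7), A→C = (125, 87, -37.3).
Normal n = (A→B) × (A→C) = (14479.2, -14261.8, 15258).
So ∂z/∂x = −n_x/n_z = −0.94896 and ∂z/∂y = −n_y/n_z = 0.93471.
Intercept c from A: 850.6 + 225.85 − 58.89 = 1017.57.
At (163, 68): z_contact = −154.68 + 63.56 + 1017.57 = 926.45 m.
Depth below ground = 942.1 − 926.45 = 15.7 m.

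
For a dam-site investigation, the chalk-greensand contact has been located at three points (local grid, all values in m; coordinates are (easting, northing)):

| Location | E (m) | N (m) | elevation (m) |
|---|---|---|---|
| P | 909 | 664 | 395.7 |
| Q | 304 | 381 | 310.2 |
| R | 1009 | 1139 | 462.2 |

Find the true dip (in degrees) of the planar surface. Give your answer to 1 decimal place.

8.4°

Let the plane be z = a·E + b·N + c.
Q−P: −605a − 283b = −85.5;  R−P: 100a + 475b = 66.5.
Solving gives a = 0.08412, b = 0.12229.
Gradient magnitude |∇z| = √(a² + b²) = √(0.00708 + 0.01496) = 0.14843.
True dip = arctan(0.14843) = 8.4°, dipping toward SW (azimuth ≈ 215°).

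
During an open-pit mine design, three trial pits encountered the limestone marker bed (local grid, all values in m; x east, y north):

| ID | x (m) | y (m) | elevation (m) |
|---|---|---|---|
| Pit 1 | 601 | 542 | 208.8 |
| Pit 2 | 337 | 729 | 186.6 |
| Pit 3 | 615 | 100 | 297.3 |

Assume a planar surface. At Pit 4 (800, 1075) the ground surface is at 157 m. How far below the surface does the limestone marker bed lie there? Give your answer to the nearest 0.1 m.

Two edge vectors: Pit 1→Pit 2 = (-264, 187, -22.2), Pit 1→Pit 3 = (14, -442, 88.5).
Normal n = (Pit 1→Pit 2) × (Pit 1→Pit 3) = (6737.1, 23053.2, 114070).
So ∂z/∂x = −n_x/n_z = −0.059061 and ∂z/∂y = −n_y/n_z = −0.202097.
Intercept c from Pit 1: 208.8 + 35.50 + 109.54 = 353.83.
At (800, 1075): z_contact = −47.25 − 217.25 + 353.83 = 89.33 m.
Depth below ground = 157 − 89.33 = 67.7 m.

67.7 m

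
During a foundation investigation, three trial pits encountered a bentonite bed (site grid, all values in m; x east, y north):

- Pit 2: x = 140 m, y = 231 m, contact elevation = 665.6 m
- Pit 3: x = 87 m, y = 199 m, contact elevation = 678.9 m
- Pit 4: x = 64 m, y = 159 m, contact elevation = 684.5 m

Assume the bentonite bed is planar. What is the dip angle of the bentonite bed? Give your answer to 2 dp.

Let the plane be z = a·x + b·y + c.
Pit 3−Pit 2: −53a − 32b = 13.3;  Pit 4−Pit 2: −76a − 72b = 18.9.
Solving gives a = −0.25491, b = 0.00658.
Gradient magnitude |∇z| = √(a² + b²) = √(0.06498 + 0.00004) = 0.25500.
True dip = arctan(0.25500) = 14.31°, dipping toward E (azimuth ≈ 091°).

14.31°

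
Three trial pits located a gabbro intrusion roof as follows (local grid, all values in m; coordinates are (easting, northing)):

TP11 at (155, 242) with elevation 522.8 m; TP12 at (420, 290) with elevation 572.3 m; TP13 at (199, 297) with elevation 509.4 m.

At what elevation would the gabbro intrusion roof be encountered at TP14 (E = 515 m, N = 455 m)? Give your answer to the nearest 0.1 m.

522.1 m

Two edge vectors: TP11→TP12 = (265, 48, 49.5), TP11→TP13 = (44, 55, -13.4).
Normal n = (TP11→TP12) × (TP11→TP13) = (-3365.7, 5729, 12463).
So ∂z/∂E = −n_x/n_z = 0.27006 and ∂z/∂N = −n_y/n_z = −0.45968.
Intercept c from TP11: 522.8 − 41.86 + 111.24 = 592.18.
At (515, 455): z = 139.1 − 209.2 + 592.18 = 522.1 m.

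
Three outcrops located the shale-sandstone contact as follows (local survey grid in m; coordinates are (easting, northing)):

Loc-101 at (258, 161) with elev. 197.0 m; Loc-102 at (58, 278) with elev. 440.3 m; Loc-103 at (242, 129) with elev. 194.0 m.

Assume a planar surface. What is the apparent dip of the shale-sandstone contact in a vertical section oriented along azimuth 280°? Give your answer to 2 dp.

Two edge vectors: Loc-101→Loc-102 = (-200, 117, 243.3), Loc-101→Loc-103 = (-16, -32, -3).
Normal n = (Loc-101→Loc-102) × (Loc-101→Loc-103) = (7434.6, -4492.8, 8272).
So ∂z/∂E = −n_x/n_z = −0.89877 and ∂z/∂N = −n_y/n_z = 0.54313.
Unit vector along 280° is (sin 280°, cos 280°) = (-0.9848, 0.1736).
Slope in that direction = a·(-0.9848) + b·(0.1736) = 0.97943.
Apparent dip = arctan|0.97943| = 44.40° (true dip is 46.4°, so apparent ≤ true as expected).

44.40°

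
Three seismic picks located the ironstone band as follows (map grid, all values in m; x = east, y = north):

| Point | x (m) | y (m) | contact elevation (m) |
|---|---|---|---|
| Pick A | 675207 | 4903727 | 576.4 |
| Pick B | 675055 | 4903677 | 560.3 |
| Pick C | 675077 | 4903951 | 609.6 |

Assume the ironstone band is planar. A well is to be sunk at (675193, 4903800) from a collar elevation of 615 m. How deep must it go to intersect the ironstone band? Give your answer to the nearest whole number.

Let the plane be z = a·x + b·y + c.
Pick B−Pick A: −152a − 50b = −16.1;  Pick C−Pick A: −130a + 224b = 33.2.
Solving gives a = 0.04800237, b = 0.17607280.
Then c = 576.4 − a·675207 − b·4903727 = −895248.09.
At (675193, 4903800): z_contact = 32410.9 + 863425.8 − 895248.09 = 588.6 m.
Depth below ground = 615 − 588.6 = 26 m.

26 m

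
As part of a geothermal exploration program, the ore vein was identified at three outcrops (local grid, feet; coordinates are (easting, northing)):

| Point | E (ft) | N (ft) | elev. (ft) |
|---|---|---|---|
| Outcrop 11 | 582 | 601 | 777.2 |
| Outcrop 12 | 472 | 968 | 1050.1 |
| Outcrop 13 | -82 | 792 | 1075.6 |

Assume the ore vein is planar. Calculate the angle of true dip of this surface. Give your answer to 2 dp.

Two edge vectors: Outcrop 11→Outcrop 12 = (-110, 367, 272.9), Outcrop 11→Outcrop 13 = (-664, 191, 298.4).
Normal n = (Outcrop 11→Outcrop 12) × (Outcrop 11→Outcrop 13) = (57388.9, -148381.6, 222678).
So ∂z/∂E = −n_x/n_z = −0.25772 and ∂z/∂N = −n_y/n_z = 0.66635.
Gradient magnitude |∇z| = √(a² + b²) = √(0.06642 + 0.44402) = 0.71445.
True dip = arctan(0.71445) = 35.54°, dipping toward SSE (azimuth ≈ 159°).

35.54°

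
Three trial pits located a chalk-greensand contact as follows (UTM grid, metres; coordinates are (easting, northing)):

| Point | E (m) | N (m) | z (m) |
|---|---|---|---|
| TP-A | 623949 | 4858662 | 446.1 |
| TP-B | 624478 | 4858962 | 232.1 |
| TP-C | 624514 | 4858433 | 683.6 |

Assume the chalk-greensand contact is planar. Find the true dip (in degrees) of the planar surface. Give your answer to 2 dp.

40.42°

Let the plane be z = a·E + b·N + c.
TP-B−TP-A: 529a + 300b = −214;  TP-C−TP-A: 565a − 229b = 237.5.
Solving gives a = 0.07653, b = −0.84829.
Gradient magnitude |∇z| = √(a² + b²) = √(0.00586 + 0.71959) = 0.85173.
True dip = arctan(0.85173) = 40.42°, dipping toward N (azimuth ≈ 355°).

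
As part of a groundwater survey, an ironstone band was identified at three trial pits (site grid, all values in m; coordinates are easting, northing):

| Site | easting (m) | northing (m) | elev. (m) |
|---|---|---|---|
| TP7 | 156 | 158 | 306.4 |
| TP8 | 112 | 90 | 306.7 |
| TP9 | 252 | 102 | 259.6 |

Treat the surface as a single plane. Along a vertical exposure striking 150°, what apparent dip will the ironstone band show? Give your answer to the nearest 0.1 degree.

Two edge vectors: TP7→TP8 = (-44, -68, 0.3), TP7→TP9 = (96, -56, -46.8).
Normal n = (TP7→TP8) × (TP7→TP9) = (3199.2, -2030.4, 8992).
So ∂z/∂easting = −n_x/n_z = −0.35578 and ∂z/∂northing = −n_y/n_z = 0.22580.
Unit vector along 150° is (sin 150°, cos 150°) = (0.5000, -0.8660).
Slope in that direction = a·(0.5000) + b·(-0.8660) = −0.37344.
Apparent dip = arctan|0.37344| = 20.5° (true dip is 22.8°, so apparent ≤ true as expected).

20.5°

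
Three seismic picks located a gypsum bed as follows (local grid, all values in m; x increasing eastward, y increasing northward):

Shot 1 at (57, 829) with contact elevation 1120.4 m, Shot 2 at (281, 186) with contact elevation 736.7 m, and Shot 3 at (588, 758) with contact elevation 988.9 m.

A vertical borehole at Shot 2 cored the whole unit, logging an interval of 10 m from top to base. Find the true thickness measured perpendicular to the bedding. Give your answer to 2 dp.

8.71 m

Two edge vectors: Shot 1→Shot 2 = (224, -643, -383.7), Shot 1→Shot 3 = (531, -71, -131.5).
Normal n = (Shot 1→Shot 2) × (Shot 1→Shot 3) = (57311.8, -174288.7, 325529).
So ∂z/∂x = −n_x/n_z = −0.17606 and ∂z/∂y = −n_y/n_z = 0.53540.
|∇z| = √(a²+b²) = 0.56361, so dip δ = arctan(0.56361) = 29.41°.
True thickness = vertical thickness × cos δ = 10 × cos 29.41° = 8.71 m.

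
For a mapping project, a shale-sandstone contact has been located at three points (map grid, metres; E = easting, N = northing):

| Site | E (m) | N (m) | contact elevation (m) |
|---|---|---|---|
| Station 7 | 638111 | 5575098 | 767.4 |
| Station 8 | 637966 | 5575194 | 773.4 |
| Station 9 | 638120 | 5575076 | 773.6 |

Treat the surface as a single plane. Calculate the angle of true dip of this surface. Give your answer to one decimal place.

27.3°

Let the plane be z = a·E + b·N + c.
Station 8−Station 7: −145a + 96b = 6;  Station 9−Station 7: 9a − 22b = 6.2.
Solving gives a = −0.31264, b = −0.40972.
Gradient magnitude |∇z| = √(a² + b²) = √(0.09774 + 0.16787) = 0.51537.
True dip = arctan(0.51537) = 27.3°, dipping toward NE (azimuth ≈ 037°).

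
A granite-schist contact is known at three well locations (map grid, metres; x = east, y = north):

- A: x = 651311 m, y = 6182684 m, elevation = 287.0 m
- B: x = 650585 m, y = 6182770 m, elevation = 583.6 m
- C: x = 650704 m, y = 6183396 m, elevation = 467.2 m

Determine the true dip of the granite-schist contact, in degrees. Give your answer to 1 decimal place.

23.5°

Let the plane be z = a·x + b·y + c.
B−A: −726a + 86b = 296.6;  C−A: −607a + 712b = 180.2.
Solving gives a = −0.42108, b = −0.10590.
Gradient magnitude |∇z| = √(a² + b²) = √(0.17731 + 0.01121) = 0.43420.
True dip = arctan(0.43420) = 23.5°, dipping toward ENE (azimuth ≈ 076°).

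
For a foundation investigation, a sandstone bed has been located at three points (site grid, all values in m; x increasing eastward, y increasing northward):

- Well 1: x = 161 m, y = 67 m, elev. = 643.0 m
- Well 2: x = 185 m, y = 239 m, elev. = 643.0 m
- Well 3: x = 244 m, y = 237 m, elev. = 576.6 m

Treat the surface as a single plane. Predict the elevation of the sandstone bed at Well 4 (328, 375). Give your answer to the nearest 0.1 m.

504.1 m

Let the plane be z = a·x + b·y + c.
Well 2−Well 1: 24a + 172b = 0;  Well 3−Well 1: 83a + 170b = −66.4.
Solving gives a = −1.12013, b = 0.15630.
Then c = 643 − a·161 − b·67 = 812.87.
At (328, 375): z = −367.4 + 58.6 + 812.87 = 504.1 m.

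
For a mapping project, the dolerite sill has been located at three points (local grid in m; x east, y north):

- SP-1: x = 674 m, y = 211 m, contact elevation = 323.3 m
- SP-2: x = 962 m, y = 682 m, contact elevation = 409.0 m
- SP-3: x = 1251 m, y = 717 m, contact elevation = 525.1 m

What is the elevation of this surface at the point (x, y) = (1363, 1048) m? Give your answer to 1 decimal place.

Two edge vectors: SP-1→SP-2 = (288, 471, 85.7), SP-1→SP-3 = (577, 506, 201.8).
Normal n = (SP-1→SP-2) × (SP-1→SP-3) = (51683.6, -8669.5, -126039).
So ∂z/∂x = −n_x/n_z = 0.410060 and ∂z/∂y = −n_y/n_z = −0.068784.
Intercept c from SP-1: 323.3 − 276.38 + 14.51 = 61.43.
At (1363, 1048): z = 558.9 − 72.1 + 61.43 = 548.3 m.

548.3 m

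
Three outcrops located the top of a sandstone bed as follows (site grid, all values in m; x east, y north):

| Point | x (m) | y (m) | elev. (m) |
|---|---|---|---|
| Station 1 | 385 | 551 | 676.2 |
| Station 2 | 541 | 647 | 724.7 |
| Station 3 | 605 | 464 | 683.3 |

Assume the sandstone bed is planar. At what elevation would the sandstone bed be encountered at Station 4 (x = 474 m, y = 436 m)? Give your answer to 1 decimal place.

657.1 m

Two edge vectors: Station 1→Station 2 = (156, 96, 48.5), Station 1→Station 3 = (220, -87, 7.1).
Normal n = (Station 1→Station 2) × (Station 1→Station 3) = (4901.1, 9562.4, -34692).
So ∂z/∂x = −n_x/n_z = 0.14127 and ∂z/∂y = −n_y/n_z = 0.27564.
Intercept c from Station 1: 676.2 − 54.39 − 151.88 = 469.93.
At (474, 436): z = 67.0 + 120.2 + 469.93 = 657.1 m.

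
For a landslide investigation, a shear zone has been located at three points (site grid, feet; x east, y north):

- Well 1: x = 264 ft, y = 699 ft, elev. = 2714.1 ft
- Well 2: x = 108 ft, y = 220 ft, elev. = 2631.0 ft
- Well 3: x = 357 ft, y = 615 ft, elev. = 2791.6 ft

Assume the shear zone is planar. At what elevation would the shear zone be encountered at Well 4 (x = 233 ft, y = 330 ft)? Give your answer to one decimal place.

Let the plane be z = a·x + b·y + c.
Well 2−Well 1: −156a − 479b = −83.1;  Well 3−Well 1: 93a − 84b = 77.5.
Solving gives a = 0.76500, b = −0.07566.
Then c = 2714.1 − a·264 − b·699 = 2565.02.
At (233, 330): z = 178.2 − 25.0 + 2565.02 = 2718.3 ft.

2718.3 ft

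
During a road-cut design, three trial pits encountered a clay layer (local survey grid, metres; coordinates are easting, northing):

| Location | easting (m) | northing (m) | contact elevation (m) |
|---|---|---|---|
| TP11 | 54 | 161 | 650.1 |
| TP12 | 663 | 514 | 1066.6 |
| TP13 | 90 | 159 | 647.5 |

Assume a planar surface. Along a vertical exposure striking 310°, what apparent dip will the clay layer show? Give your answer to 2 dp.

37.59°

Two edge vectors: TP11→TP12 = (609, 353, 416.5), TP11→TP13 = (36, -2, -2.6).
Normal n = (TP11→TP12) × (TP11→TP13) = (-84.8, 16577.4, -13926).
So ∂z/∂easting = −n_x/n_z = −0.00609 and ∂z/∂northing = −n_y/n_z = 1.19039.
Unit vector along 310° is (sin 310°, cos 310°) = (-0.7660, 0.6428).
Slope in that direction = a·(-0.7660) + b·(0.6428) = 0.76983.
Apparent dip = arctan|0.76983| = 37.59° (true dip is 50.0°, so apparent ≤ true as expected).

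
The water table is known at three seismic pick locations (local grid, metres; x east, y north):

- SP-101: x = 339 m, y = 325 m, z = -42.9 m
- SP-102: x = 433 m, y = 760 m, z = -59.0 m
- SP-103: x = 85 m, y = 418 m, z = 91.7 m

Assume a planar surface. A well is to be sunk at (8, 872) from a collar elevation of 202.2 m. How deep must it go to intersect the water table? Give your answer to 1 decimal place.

39.1 m

Two edge vectors: SP-101→SP-102 = (94, 435, -16.1), SP-101→SP-103 = (-254, 93, 134.6).
Normal n = (SP-101→SP-102) × (SP-101→SP-103) = (60048.3, -8563, 119232).
So ∂z/∂x = −n_x/n_z = −0.50363 and ∂z/∂y = −n_y/n_z = 0.07182.
Intercept c from SP-101: -42.9 + 170.73 − 23.34 = 104.49.
At (8, 872): z_contact = −4.03 + 62.63 + 104.49 = 163.08 m.
Depth below ground = 202.2 − 163.08 = 39.1 m.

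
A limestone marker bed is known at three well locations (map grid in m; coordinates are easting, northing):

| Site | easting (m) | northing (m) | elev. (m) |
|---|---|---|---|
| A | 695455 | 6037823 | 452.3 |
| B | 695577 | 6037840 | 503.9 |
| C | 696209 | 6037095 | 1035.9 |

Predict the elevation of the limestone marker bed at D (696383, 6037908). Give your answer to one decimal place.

Two edge vectors: A→B = (122, 17, 51.6), A→C = (754, -728, 583.6).
Normal n = (A→B) × (A→C) = (47486, -32292.8, -101634).
So ∂z/∂easting = −n_x/n_z = 0.467225535 and ∂z/∂northing = −n_y/n_z = −0.317736191.
Intercept c from A: 452.3 − 324934.33 + 1918434.88 = 1593952.85.
At (696383, 6037908): z = 325367.9 − 1918461.9 + 1593952.85 = 858.9 m.

858.9 m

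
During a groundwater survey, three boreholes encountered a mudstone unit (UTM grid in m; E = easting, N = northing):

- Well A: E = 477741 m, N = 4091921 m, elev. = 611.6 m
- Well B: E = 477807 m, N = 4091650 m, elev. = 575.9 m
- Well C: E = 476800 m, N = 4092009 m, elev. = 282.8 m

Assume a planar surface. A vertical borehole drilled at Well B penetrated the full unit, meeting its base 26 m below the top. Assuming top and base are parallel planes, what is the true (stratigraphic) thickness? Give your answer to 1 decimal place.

Let the plane be z = a·E + b·N + c.
Well B−Well A: 66a − 271b = −35.7;  Well C−Well A: −941a + 88b = −328.8.
Solving gives a = 0.37017, b = 0.22189.
|∇z| = √(a²+b²) = 0.43157, so dip δ = arctan(0.43157) = 23.34°.
True thickness = vertical thickness × cos δ = 26 × cos 23.34° = 23.9 m.

23.9 m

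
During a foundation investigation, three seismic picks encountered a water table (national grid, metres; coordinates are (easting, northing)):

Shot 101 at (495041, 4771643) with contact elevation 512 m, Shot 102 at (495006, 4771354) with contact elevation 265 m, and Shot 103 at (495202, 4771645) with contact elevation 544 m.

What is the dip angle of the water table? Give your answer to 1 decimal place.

40.5°

Two edge vectors: Shot 101→Shot 102 = (-35, -289, -247), Shot 101→Shot 103 = (161, 2, 32).
Normal n = (Shot 101→Shot 102) × (Shot 101→Shot 103) = (-8754, -38647, 46459).
So ∂z/∂E = −n_x/n_z = 0.18842 and ∂z/∂N = −n_y/n_z = 0.83185.
Gradient magnitude |∇z| = √(a² + b²) = √(0.03550 + 0.69198) = 0.85292.
True dip = arctan(0.85292) = 40.5°, dipping toward SSW (azimuth ≈ 193°).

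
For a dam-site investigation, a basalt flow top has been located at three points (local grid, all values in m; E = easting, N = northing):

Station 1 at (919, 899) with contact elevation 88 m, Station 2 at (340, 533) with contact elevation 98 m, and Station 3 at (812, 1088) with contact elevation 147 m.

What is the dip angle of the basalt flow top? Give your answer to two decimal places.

15.27°

Let the plane be z = a·E + b·N + c.
Station 2−Station 1: −579a − 366b = 10;  Station 3−Station 1: −107a + 189b = 59.
Solving gives a = −0.15804, b = 0.22270.
Gradient magnitude |∇z| = √(a² + b²) = √(0.02498 + 0.04959) = 0.27308.
True dip = arctan(0.27308) = 15.27°, dipping toward SE (azimuth ≈ 145°).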